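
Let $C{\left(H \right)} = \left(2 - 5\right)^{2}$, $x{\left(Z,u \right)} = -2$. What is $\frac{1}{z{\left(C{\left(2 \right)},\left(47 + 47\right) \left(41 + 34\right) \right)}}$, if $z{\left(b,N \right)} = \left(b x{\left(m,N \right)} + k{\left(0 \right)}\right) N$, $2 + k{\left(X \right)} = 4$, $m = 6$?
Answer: $- \frac{1}{112800} \approx -8.8652 \cdot 10^{-6}$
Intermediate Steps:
$k{\left(X \right)} = 2$ ($k{\left(X \right)} = -2 + 4 = 2$)
$C{\left(H \right)} = 9$ ($C{\left(H \right)} = \left(-3\right)^{2} = 9$)
$z{\left(b,N \right)} = N \left(2 - 2 b\right)$ ($z{\left(b,N \right)} = \left(b \left(-2\right) + 2\right) N = \left(- 2 b + 2\right) N = \left(2 - 2 b\right) N = N \left(2 - 2 b\right)$)
$\frac{1}{z{\left(C{\left(2 \right)},\left(47 + 47\right) \left(41 + 34\right) \right)}} = \frac{1}{2 \left(47 + 47\right) \left(41 + 34\right) \left(1 - 9\right)} = \frac{1}{2 \cdot 94 \cdot 75 \left(1 - 9\right)} = \frac{1}{2 \cdot 7050 \left(-8\right)} = \frac{1}{-112800} = - \frac{1}{112800}$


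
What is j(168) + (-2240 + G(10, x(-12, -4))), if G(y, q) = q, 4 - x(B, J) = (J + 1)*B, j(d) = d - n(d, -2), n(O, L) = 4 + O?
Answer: -2276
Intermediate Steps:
j(d) = -4 (j(d) = d - (4 + d) = d + (-4 - d) = -4)
x(B, J) = 4 - B*(1 + J) (x(B, J) = 4 - (J + 1)*B = 4 - (1 + J)*B = 4 - B*(1 + J))
j(168) + (-2240 + G(10, x(-12, -4))) = -4 + (-2240 + (4 - 1*(-12) - 1*(-12)*(-4))) = -4 + (-2240 + (4 + 12 - 48)) = -4 + (-2240 - 32) = -4 - 2272 = -2276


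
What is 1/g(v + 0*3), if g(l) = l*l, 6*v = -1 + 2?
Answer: 36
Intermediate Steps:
v = ⅙ (v = (-1 + 2)/6 = (⅙)*1 = ⅙ ≈ 0.16667)
g(l) = l²
1/g(v + 0*3) = 1/((⅙ + 0*3)²) = 1/((⅙ + 0)²) = 1/((⅙)²) = 1/(1/36) = 36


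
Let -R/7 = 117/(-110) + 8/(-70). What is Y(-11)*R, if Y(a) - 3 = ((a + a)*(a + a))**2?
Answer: 212472913/110 ≈ 1.9316e+6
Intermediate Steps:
Y(a) = 3 + 16*a**4 (Y(a) = 3 + ((a + a)*(a + a))**2 = 3 + ((2*a)*(2*a))**2 = 3 + (4*a**2)**2 = 3 + 16*a**4)
R = 907/110 (R = -7*(117/(-110) + 8/(-70)) = -7*(117*(-1/110) + 8*(-1/70)) = -7*(-117/110 - 4/35) = -7*(-907/770) = 907/110 ≈ 8.2455)
Y(-11)*R = (3 + 16*(-11)**4)*(907/110) = (3 + 16*14641)*(907/110) = (3 + 234256)*(907/110) = 234259*(907/110) = 212472913/110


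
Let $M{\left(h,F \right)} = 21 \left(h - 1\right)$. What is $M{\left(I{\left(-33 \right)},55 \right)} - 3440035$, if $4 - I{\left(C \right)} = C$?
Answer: $-3439279$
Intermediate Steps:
$I{\left(C \right)} = 4 - C$
$M{\left(h,F \right)} = -21 + 21 h$ ($M{\left(h,F \right)} = 21 \left(-1 + h\right) = -21 + 21 h$)
$M{\left(I{\left(-33 \right)},55 \right)} - 3440035 = \left(-21 + 21 \left(4 - -33\right)\right) - 3440035 = \left(-21 + 21 \left(4 + 33\right)\right) - 3440035 = \left(-21 + 21 \cdot 37\right) - 3440035 = \left(-21 + 777\right) - 3440035 = 756 - 3440035 = -3439279$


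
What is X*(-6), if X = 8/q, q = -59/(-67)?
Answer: -3216/59 ≈ -54.508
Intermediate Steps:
q = 59/67 (q = -59*(-1/67) = 59/67 ≈ 0.88060)
X = 536/59 (X = 8/(59/67) = 8*(67/59) = 536/59 ≈ 9.0847)
X*(-6) = (536/59)*(-6) = -3216/59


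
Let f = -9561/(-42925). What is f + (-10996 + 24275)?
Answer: 570010636/42925 ≈ 13279.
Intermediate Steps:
f = 9561/42925 (f = -9561*(-1/42925) = 9561/42925 ≈ 0.22274)
f + (-10996 + 24275) = 9561/42925 + (-10996 + 24275) = 9561/42925 + 13279 = 570010636/42925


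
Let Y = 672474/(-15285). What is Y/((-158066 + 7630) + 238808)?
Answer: -112079/225127670 ≈ -0.00049785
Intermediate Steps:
Y = -224158/5095 (Y = 672474*(-1/15285) = -224158/5095 ≈ -43.996)
Y/((-158066 + 7630) + 238808) = -224158/(5095*((-158066 + 7630) + 238808)) = -224158/(5095*(-150436 + 238808)) = -224158/5095/88372 = -224158/5095*1/88372 = -112079/225127670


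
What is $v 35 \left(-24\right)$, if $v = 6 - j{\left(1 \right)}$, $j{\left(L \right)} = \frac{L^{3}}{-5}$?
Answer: $-5208$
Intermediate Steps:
$j{\left(L \right)} = - \frac{L^{3}}{5}$ ($j{\left(L \right)} = L^{3} \left(- \frac{1}{5}\right) = - \frac{L^{3}}{5}$)
$v = \frac{31}{5}$ ($v = 6 - - \frac{1^{3}}{5} = 6 - \left(- \frac{1}{5}\right) 1 = 6 - - \frac{1}{5} = 6 + \frac{1}{5} = \frac{31}{5} \approx 6.2$)
$v 35 \left(-24\right) = \frac{31}{5} \cdot 35 \left(-24\right) = 217 \left(-24\right) = -5208$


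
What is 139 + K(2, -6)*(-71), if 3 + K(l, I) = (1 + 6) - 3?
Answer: 68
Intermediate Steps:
K(l, I) = 1 (K(l, I) = -3 + ((1 + 6) - 3) = -3 + (7 - 3) = -3 + 4 = 1)
139 + K(2, -6)*(-71) = 139 + 1*(-71) = 139 - 71 = 68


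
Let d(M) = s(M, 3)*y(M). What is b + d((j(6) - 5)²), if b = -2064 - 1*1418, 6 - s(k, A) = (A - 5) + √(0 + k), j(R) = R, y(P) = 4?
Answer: -3454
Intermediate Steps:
s(k, A) = 11 - A - √k (s(k, A) = 6 - ((A - 5) + √(0 + k)) = 6 - ((-5 + A) + √k) = 6 - (-5 + A + √k) = 6 + (5 - A - √k) = 11 - A - √k)
d(M) = 32 - 4*√M (d(M) = (11 - 1*3 - √M)*4 = (11 - 3 - √M)*4 = (8 - √M)*4 = 32 - 4*√M)
b = -3482 (b = -2064 - 1418 = -3482)
b + d((j(6) - 5)²) = -3482 + (32 - 4*√((6 - 5)²)) = -3482 + (32 - 4*√(1²)) = -3482 + (32 - 4*√1) = -3482 + (32 - 4*1) = -3482 + (32 - 4) = -3482 + 28 = -3454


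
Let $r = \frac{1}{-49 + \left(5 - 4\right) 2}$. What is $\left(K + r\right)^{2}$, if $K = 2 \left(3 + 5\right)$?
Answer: $\frac{564001}{2209} \approx 255.32$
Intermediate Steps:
$r = - \frac{1}{47}$ ($r = \frac{1}{-49 + 1 \cdot 2} = \frac{1}{-49 + 2} = \frac{1}{-47} = - \frac{1}{47} \approx -0.021277$)
$K = 16$ ($K = 2 \cdot 8 = 16$)
$\left(K + r\right)^{2} = \left(16 - \frac{1}{47}\right)^{2} = \left(\frac{751}{47}\right)^{2} = \frac{564001}{2209}$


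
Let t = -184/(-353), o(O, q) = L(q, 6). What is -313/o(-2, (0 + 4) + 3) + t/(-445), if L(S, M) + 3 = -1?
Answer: 49166869/628340 ≈ 78.249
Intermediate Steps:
L(S, M) = -4 (L(S, M) = -3 - 1 = -4)
o(O, q) = -4
t = 184/353 (t = -184*(-1/353) = 184/353 ≈ 0.52125)
-313/o(-2, (0 + 4) + 3) + t/(-445) = -313/(-4) + (184/353)/(-445) = -313*(-1/4) + (184/353)*(-1/445) = 313/4 - 184/157085 = 49166869/628340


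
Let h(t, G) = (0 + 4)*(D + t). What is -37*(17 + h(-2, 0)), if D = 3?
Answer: -777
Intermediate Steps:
h(t, G) = 12 + 4*t (h(t, G) = (0 + 4)*(3 + t) = 4*(3 + t) = 12 + 4*t)
-37*(17 + h(-2, 0)) = -37*(17 + (12 + 4*(-2))) = -37*(17 + (12 - 8)) = -37*(17 + 4) = -37*21 = -777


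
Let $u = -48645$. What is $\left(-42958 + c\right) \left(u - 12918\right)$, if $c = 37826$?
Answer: $315941316$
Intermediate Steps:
$\left(-42958 + c\right) \left(u - 12918\right) = \left(-42958 + 37826\right) \left(-48645 - 12918\right) = \left(-5132\right) \left(-61563\right) = 315941316$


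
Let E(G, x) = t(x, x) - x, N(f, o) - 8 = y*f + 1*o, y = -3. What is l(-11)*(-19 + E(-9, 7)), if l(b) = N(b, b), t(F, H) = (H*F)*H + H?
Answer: 9720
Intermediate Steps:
N(f, o) = 8 + o - 3*f (N(f, o) = 8 + (-3*f + 1*o) = 8 + (-3*f + o) = 8 + (o - 3*f) = 8 + o - 3*f)
t(F, H) = H + F*H**2 (t(F, H) = (F*H)*H + H = F*H**2 + H = H + F*H**2)
l(b) = 8 - 2*b (l(b) = 8 + b - 3*b = 8 - 2*b)
E(G, x) = -x + x*(1 + x**2) (E(G, x) = x*(1 + x*x) - x = x*(1 + x**2) - x = -x + x*(1 + x**2))
l(-11)*(-19 + E(-9, 7)) = (8 - 2*(-11))*(-19 + 7**3) = (8 + 22)*(-19 + 343) = 30*324 = 9720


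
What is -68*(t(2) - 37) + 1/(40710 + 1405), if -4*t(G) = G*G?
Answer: 108825161/42115 ≈ 2584.0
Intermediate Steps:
t(G) = -G²/4 (t(G) = -G*G/4 = -G²/4)
-68*(t(2) - 37) + 1/(40710 + 1405) = -68*(-¼*2² - 37) + 1/(40710 + 1405) = -68*(-¼*4 - 37) + 1/42115 = -68*(-1 - 37) + 1/42115 = -68*(-38) + 1/42115 = 2584 + 1/42115 = 108825161/42115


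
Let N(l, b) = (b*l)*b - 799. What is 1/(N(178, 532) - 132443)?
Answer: 1/50245030 ≈ 1.9902e-8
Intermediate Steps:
N(l, b) = -799 + l*b² (N(l, b) = l*b² - 799 = -799 + l*b²)
1/(N(178, 532) - 132443) = 1/((-799 + 178*532²) - 132443) = 1/((-799 + 178*283024) - 132443) = 1/((-799 + 50378272) - 132443) = 1/(50377473 - 132443) = 1/50245030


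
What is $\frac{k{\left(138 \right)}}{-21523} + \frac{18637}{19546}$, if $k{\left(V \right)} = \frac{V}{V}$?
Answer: $\frac{401104605}{420688558} \approx 0.95345$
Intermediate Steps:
$k{\left(V \right)} = 1$
$\frac{k{\left(138 \right)}}{-21523} + \frac{18637}{19546} = 1 \frac{1}{-21523} + \frac{18637}{19546} = 1 \left(- \frac{1}{21523}\right) + 18637 \cdot \frac{1}{19546} = - \frac{1}{21523} + \frac{18637}{19546} = \frac{401104605}{420688558}$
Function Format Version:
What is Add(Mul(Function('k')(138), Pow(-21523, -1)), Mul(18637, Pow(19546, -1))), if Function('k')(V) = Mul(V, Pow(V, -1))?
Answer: Rational(401104605, 420688558) ≈ 0.95345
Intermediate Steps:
Function('k')(V) = 1
Add(Mul(Function('k')(138), Pow(-21523, -1)), Mul(18637, Pow(19546, -1))) = Add(Mul(1, Pow(-21523, -1)), Mul(18637, Pow(19546, -1))) = Add(Mul(1, Rational(-1, 21523)), Mul(18637, Rational(1, 19546))) = Add(Rational(-1, 21523), Rational(18637, 19546)) = Rational(401104605, 420688558)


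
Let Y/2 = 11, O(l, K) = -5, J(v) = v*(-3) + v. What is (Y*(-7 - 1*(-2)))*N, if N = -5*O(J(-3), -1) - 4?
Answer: -2310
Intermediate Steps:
J(v) = -2*v (J(v) = -3*v + v = -2*v)
Y = 22 (Y = 2*11 = 22)
N = 21 (N = -5*(-5) - 4 = 25 - 4 = 21)
(Y*(-7 - 1*(-2)))*N = (22*(-7 - 1*(-2)))*21 = (22*(-7 + 2))*21 = (22*(-5))*21 = -110*21 = -2310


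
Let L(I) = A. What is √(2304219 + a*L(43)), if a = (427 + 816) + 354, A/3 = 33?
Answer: √2462322 ≈ 1569.2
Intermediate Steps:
A = 99 (A = 3*33 = 99)
L(I) = 99
a = 1597 (a = 1243 + 354 = 1597)
√(2304219 + a*L(43)) = √(2304219 + 1597*99) = √(2304219 + 158103) = √2462322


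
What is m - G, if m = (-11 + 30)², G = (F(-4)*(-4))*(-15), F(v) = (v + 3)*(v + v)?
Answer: -119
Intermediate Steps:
F(v) = 2*v*(3 + v) (F(v) = (3 + v)*(2*v) = 2*v*(3 + v))
G = 480 (G = ((2*(-4)*(3 - 4))*(-4))*(-15) = ((2*(-4)*(-1))*(-4))*(-15) = (8*(-4))*(-15) = -32*(-15) = 480)
m = 361 (m = 19² = 361)
m - G = 361 - 1*480 = 361 - 480 = -119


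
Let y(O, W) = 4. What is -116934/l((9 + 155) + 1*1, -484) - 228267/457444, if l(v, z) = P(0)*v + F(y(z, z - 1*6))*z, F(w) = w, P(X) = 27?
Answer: -4158904713/88638572 ≈ -46.920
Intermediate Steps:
l(v, z) = 4*z + 27*v (l(v, z) = 27*v + 4*z = 4*z + 27*v)
-116934/l((9 + 155) + 1*1, -484) - 228267/457444 = -116934/(4*(-484) + 27*((9 + 155) + 1*1)) - 228267/457444 = -116934/(-1936 + 27*(164 + 1)) - 228267*1/457444 = -116934/(-1936 + 27*165) - 17559/35188 = -116934/(-1936 + 4455) - 17559/35188 = -116934/2519 - 17559/35188 = -4158904713/88638572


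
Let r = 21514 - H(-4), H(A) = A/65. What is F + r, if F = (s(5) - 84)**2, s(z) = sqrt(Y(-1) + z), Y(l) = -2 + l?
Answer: 1857184/65 - 168*sqrt(2) ≈ 28334.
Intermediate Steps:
H(A) = A/65 (H(A) = A*(1/65) = A/65)
s(z) = sqrt(-3 + z) (s(z) = sqrt((-2 - 1) + z) = sqrt(-3 + z))
r = 1398414/65 (r = 21514 - (-4)/65 = 21514 - 1*(-4/65) = 21514 + 4/65 = 1398414/65 ≈ 21514.)
F = (-84 + sqrt(2))**2 (F = (sqrt(-3 + 5) - 84)**2 = (sqrt(2) - 84)**2 = (-84 + sqrt(2))**2 ≈ 6820.4)
F + r = (84 - sqrt(2))**2 + 1398414/65 = 1398414/65 + (84 - sqrt(2))**2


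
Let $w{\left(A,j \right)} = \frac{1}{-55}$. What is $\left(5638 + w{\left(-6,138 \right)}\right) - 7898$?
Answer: $- \frac{124301}{55} \approx -2260.0$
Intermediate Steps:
$w{\left(A,j \right)} = - \frac{1}{55}$
$\left(5638 + w{\left(-6,138 \right)}\right) - 7898 = \left(5638 - \frac{1}{55}\right) - 7898 = \frac{310089}{55} - 7898 = - \frac{124301}{55}$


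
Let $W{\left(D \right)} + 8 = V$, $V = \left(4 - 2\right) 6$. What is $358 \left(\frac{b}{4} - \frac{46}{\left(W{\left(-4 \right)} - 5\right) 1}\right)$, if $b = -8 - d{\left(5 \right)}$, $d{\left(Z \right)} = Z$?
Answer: $\frac{30609}{2} \approx 15305.0$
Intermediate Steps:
$V = 12$ ($V = 2 \cdot 6 = 12$)
$W{\left(D \right)} = 4$ ($W{\left(D \right)} = -8 + 12 = 4$)
$b = -13$ ($b = -8 - 5 = -13$)
$358 \left(\frac{b}{4} - \frac{46}{\left(W{\left(-4 \right)} - 5\right) 1}\right) = 358 \left(- \frac{13}{4} - \frac{46}{\left(4 - 5\right) 1}\right) = 358 \left(\left(-13\right) \frac{1}{4} - \frac{46}{\left(4 - 5\right) 1}\right) = 358 \left(- \frac{13}{4} - \frac{46}{\left(-1\right) 1}\right) = 358 \left(- \frac{13}{4} - \frac{46}{-1}\right) = 358 \left(- \frac{13}{4} - -46\right) = 358 \left(- \frac{13}{4} + 46\right) = 358 \cdot \frac{171}{4} = \frac{30609}{2}$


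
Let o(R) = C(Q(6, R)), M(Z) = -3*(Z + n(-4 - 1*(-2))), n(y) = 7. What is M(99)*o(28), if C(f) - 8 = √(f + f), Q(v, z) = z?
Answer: -2544 - 636*√14 ≈ -4923.7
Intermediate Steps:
M(Z) = -21 - 3*Z (M(Z) = -3*(Z + 7) = -3*(7 + Z) = -21 - 3*Z)
C(f) = 8 + √2*√f (C(f) = 8 + √(f + f) = 8 + √(2*f) = 8 + √2*√f)
o(R) = 8 + √2*√R
M(99)*o(28) = (-21 - 3*99)*(8 + √2*√28) = (-21 - 297)*(8 + √2*(2*√7)) = -318*(8 + 2*√14) = -2544 - 636*√14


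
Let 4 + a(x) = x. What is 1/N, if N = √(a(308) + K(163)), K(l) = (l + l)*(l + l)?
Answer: √5/730 ≈ 0.0030631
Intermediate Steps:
a(x) = -4 + x
K(l) = 4*l² (K(l) = (2*l)*(2*l) = 4*l²)
N = 146*√5 (N = √((-4 + 308) + 4*163²) = √(304 + 4*26569) = √(304 + 106276) = √106580 = 146*√5 ≈ 326.47)
1/N = 1/(146*√5) = √5/730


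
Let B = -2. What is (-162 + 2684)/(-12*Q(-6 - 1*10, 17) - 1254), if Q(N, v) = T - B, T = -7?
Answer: -1261/597 ≈ -2.1122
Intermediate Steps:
Q(N, v) = -5 (Q(N, v) = -7 - 1*(-2) = -7 + 2 = -5)
(-162 + 2684)/(-12*Q(-6 - 1*10, 17) - 1254) = (-162 + 2684)/(-12*(-5) - 1254) = 2522/(60 - 1254) = 2522/(-1194) = 2522*(-1/1194) = -1261/597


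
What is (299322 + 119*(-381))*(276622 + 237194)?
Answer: 130500529128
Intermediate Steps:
(299322 + 119*(-381))*(276622 + 237194) = (299322 - 45339)*513816 = 253983*513816 = 130500529128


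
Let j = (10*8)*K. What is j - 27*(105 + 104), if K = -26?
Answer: -7723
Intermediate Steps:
j = -2080 (j = (10*8)*(-26) = 80*(-26) = -2080)
j - 27*(105 + 104) = -2080 - 27*(105 + 104) = -2080 - 27*209 = -2080 - 1*5643 = -2080 - 5643 = -7723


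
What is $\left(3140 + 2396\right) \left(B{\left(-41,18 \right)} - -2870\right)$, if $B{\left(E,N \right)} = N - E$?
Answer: $16214944$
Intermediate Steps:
$\left(3140 + 2396\right) \left(B{\left(-41,18 \right)} - -2870\right) = \left(3140 + 2396\right) \left(\left(18 - -41\right) - -2870\right) = 5536 \left(\left(18 + 41\right) + 2870\right) = 5536 \left(59 + 2870\right) = 5536 \cdot 2929 = 16214944$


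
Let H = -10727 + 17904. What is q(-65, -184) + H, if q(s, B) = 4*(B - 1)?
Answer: 6437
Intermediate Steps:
q(s, B) = -4 + 4*B (q(s, B) = 4*(-1 + B) = -4 + 4*B)
H = 7177
q(-65, -184) + H = (-4 + 4*(-184)) + 7177 = (-4 - 736) + 7177 = -740 + 7177 = 6437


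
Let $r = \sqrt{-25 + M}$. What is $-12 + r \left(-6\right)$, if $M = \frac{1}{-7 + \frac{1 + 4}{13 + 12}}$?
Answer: $-12 - \frac{9 i \sqrt{3230}}{17} \approx -12.0 - 30.088 i$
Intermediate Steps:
$M = - \frac{5}{34}$ ($M = \frac{1}{-7 + \frac{5}{25}} = \frac{1}{-7 + 5 \cdot \frac{1}{25}} = \frac{1}{-7 + \frac{1}{5}} = \frac{1}{- \frac{34}{5}} = - \frac{5}{34} \approx -0.14706$)
$r = \frac{3 i \sqrt{3230}}{34}$ ($r = \sqrt{-25 - \frac{5}{34}} = \sqrt{- \frac{855}{34}} = \frac{3 i \sqrt{3230}}{34} \approx 5.0147 i$)
$-12 + r \left(-6\right) = -12 + \frac{3 i \sqrt{3230}}{34} \left(-6\right) = -12 - \frac{9 i \sqrt{3230}}{17}$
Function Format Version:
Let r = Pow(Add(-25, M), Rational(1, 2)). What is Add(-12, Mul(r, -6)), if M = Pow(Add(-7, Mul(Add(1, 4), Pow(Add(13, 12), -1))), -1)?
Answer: Add(-12, Mul(Rational(-9, 17), I, Pow(3230, Rational(1, 2)))) ≈ Add(-12.000, Mul(-30.088, I))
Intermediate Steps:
M = Rational(-5, 34) (M = Pow(Add(-7, Mul(5, Pow(25, -1))), -1) = Pow(Add(-7, Mul(5, Rational(1, 25))), -1) = Pow(Add(-7, Rational(1, 5)), -1) = Pow(Rational(-34, 5), -1) = Rational(-5, 34) ≈ -0.14706)
r = Mul(Rational(3, 34), I, Pow(3230, Rational(1, 2))) (r = Pow(Add(-25, Rational(-5, 34)), Rational(1, 2)) = Pow(Rational(-855, 34), Rational(1, 2)) = Mul(Rational(3, 34), I, Pow(3230, Rational(1, 2))) ≈ Mul(5.0147, I))
Add(-12, Mul(r, -6)) = Add(-12, Mul(Mul(Rational(3, 34), I, Pow(3230, Rational(1, 2))), -6)) = Add(-12, Mul(Rational(-9, 17), I, Pow(3230, Rational(1, 2))))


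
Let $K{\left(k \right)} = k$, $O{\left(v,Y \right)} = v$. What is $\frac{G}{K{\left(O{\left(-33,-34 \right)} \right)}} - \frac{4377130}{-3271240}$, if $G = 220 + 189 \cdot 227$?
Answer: $- \frac{14092123723}{10795092} \approx -1305.4$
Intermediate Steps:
$G = 43123$ ($G = 220 + 42903 = 43123$)
$\frac{G}{K{\left(O{\left(-33,-34 \right)} \right)}} - \frac{4377130}{-3271240} = \frac{43123}{-33} - \frac{4377130}{-3271240} = 43123 \left(- \frac{1}{33}\right) - - \frac{437713}{327124} = - \frac{43123}{33} + \frac{437713}{327124} = - \frac{14092123723}{10795092}$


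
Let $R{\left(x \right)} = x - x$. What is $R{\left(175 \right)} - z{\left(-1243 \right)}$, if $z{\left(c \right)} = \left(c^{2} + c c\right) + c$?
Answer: $-3088855$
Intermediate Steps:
$R{\left(x \right)} = 0$
$z{\left(c \right)} = c + 2 c^{2}$ ($z{\left(c \right)} = \left(c^{2} + c^{2}\right) + c = 2 c^{2} + c = c + 2 c^{2}$)
$R{\left(175 \right)} - z{\left(-1243 \right)} = 0 - - 1243 \left(1 + 2 \left(-1243\right)\right) = 0 - - 1243 \left(1 - 2486\right) = 0 - \left(-1243\right) \left(-2485\right) = 0 - 3088855 = -3088855$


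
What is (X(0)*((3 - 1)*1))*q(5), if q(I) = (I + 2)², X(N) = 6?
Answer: 588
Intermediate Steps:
q(I) = (2 + I)²
(X(0)*((3 - 1)*1))*q(5) = (6*((3 - 1)*1))*(2 + 5)² = (6*(2*1))*7² = (6*2)*49 = 12*49 = 588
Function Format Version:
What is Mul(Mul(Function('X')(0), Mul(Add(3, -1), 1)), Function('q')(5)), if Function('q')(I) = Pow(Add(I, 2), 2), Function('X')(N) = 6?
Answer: 588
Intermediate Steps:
Function('q')(I) = Pow(Add(2, I), 2)
Mul(Mul(Function('X')(0), Mul(Add(3, -1), 1)), Function('q')(5)) = Mul(Mul(6, Mul(Add(3, -1), 1)), Pow(Add(2, 5), 2)) = Mul(Mul(6, Mul(2, 1)), Pow(7, 2)) = Mul(Mul(6, 2), 49) = Mul(12, 49) = 588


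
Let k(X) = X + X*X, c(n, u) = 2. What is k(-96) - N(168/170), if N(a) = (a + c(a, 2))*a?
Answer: 65870664/7225 ≈ 9117.0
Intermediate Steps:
k(X) = X + X**2
N(a) = a*(2 + a) (N(a) = (a + 2)*a = (2 + a)*a = a*(2 + a))
k(-96) - N(168/170) = -96*(1 - 96) - 168/170*(2 + 168/170) = -96*(-95) - 168*(1/170)*(2 + 168*(1/170)) = 9120 - 84*(2 + 84/85)/85 = 9120 - 84*254/(85*85) = 9120 - 1*21336/7225 = 9120 - 21336/7225 = 65870664/7225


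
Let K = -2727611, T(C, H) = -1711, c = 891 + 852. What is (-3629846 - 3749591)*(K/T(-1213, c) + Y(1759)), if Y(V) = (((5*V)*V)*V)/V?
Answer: -195352814308591342/1711 ≈ -1.1417e+14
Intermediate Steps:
c = 1743
Y(V) = 5*V² (Y(V) = ((5*V²)*V)/V = (5*V³)/V = 5*V²)
(-3629846 - 3749591)*(K/T(-1213, c) + Y(1759)) = (-3629846 - 3749591)*(-2727611/(-1711) + 5*1759²) = -7379437*(-2727611*(-1/1711) + 5*3094081) = -7379437*(2727611/1711 + 15470405) = -7379437*26472590566/1711 = -195352814308591342/1711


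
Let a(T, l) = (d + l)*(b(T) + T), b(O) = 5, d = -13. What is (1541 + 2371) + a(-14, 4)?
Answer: 3993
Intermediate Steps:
a(T, l) = (-13 + l)*(5 + T)
(1541 + 2371) + a(-14, 4) = (1541 + 2371) + (-65 - 13*(-14) + 5*4 - 14*4) = 3912 + (-65 + 182 + 20 - 56) = 3912 + 81 = 3993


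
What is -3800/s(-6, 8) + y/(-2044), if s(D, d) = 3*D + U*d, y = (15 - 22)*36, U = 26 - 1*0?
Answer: -1451/73 ≈ -19.877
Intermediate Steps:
U = 26 (U = 26 + 0 = 26)
y = -252 (y = -7*36 = -252)
s(D, d) = 3*D + 26*d
-3800/s(-6, 8) + y/(-2044) = -3800/(3*(-6) + 26*8) - 252/(-2044) = -3800/(-18 + 208) - 252*(-1/2044) = -3800/190 + 9/73 = -3800*1/190 + 9/73 = -20 + 9/73 = -1451/73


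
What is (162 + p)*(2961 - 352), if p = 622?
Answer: 2045456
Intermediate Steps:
(162 + p)*(2961 - 352) = (162 + 622)*(2961 - 352) = 784*2609 = 2045456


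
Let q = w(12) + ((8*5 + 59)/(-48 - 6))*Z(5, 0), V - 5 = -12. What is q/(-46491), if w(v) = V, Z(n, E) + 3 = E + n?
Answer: 32/139473 ≈ 0.00022944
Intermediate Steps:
V = -7 (V = 5 - 12 = -7)
Z(n, E) = -3 + E + n (Z(n, E) = -3 + (E + n) = -3 + E + n)
w(v) = -7
q = -32/3 (q = -7 + ((8*5 + 59)/(-48 - 6))*(-3 + 0 + 5) = -7 + ((40 + 59)/(-54))*2 = -7 + (99*(-1/54))*2 = -7 - 11/6*2 = -7 - 11/3 = -32/3 ≈ -10.667)
q/(-46491) = -32/3/(-46491) = -32/3*(-1/46491) = 32/139473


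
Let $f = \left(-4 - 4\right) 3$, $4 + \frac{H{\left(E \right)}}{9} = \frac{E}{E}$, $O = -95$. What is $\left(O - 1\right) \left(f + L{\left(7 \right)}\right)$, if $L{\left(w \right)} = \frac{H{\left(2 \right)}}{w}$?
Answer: $\frac{18720}{7} \approx 2674.3$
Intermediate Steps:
$H{\left(E \right)} = -27$ ($H{\left(E \right)} = -36 + 9 \frac{E}{E} = -36 + 9 \cdot 1 = -36 + 9 = -27$)
$L{\left(w \right)} = - \frac{27}{w}$
$f = -24$ ($f = \left(-8\right) 3 = -24$)
$\left(O - 1\right) \left(f + L{\left(7 \right)}\right) = \left(-95 - 1\right) \left(-24 - \frac{27}{7}\right) = - 96 \left(-24 - \frac{27}{7}\right) = \left(-96\right) \left(- \frac{195}{7}\right) = \frac{18720}{7}$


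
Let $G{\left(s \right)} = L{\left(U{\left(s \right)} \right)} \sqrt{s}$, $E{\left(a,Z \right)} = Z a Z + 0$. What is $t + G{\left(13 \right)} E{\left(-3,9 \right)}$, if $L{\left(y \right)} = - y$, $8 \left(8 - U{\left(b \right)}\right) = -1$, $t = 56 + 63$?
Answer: $119 + \frac{15795 \sqrt{13}}{8} \approx 7237.7$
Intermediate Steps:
$t = 119$
$U{\left(b \right)} = \frac{65}{8}$ ($U{\left(b \right)} = 8 - - \frac{1}{8} = 8 + \frac{1}{8} = \frac{65}{8}$)
$E{\left(a,Z \right)} = a Z^{2}$ ($E{\left(a,Z \right)} = a Z^{2} + 0 = a Z^{2}$)
$G{\left(s \right)} = - \frac{65 \sqrt{s}}{8}$ ($G{\left(s \right)} = \left(-1\right) \frac{65}{8} \sqrt{s} = - \frac{65 \sqrt{s}}{8}$)
$t + G{\left(13 \right)} E{\left(-3,9 \right)} = 119 + - \frac{65 \sqrt{13}}{8} \left(- 3 \cdot 9^{2}\right) = 119 + - \frac{65 \sqrt{13}}{8} \left(\left(-3\right) 81\right) = 119 + - \frac{65 \sqrt{13}}{8} \left(-243\right) = 119 + \frac{15795 \sqrt{13}}{8}$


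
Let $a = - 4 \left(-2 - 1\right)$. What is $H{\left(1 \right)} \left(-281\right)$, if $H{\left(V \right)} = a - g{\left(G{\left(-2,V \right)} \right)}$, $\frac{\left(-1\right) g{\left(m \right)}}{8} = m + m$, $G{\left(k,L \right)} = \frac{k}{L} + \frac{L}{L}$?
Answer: $1124$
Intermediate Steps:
$G{\left(k,L \right)} = 1 + \frac{k}{L}$ ($G{\left(k,L \right)} = \frac{k}{L} + 1 = 1 + \frac{k}{L}$)
$g{\left(m \right)} = - 16 m$ ($g{\left(m \right)} = - 8 \left(m + m\right) = - 8 \cdot 2 m = - 16 m$)
$a = 12$ ($a = \left(-4\right) \left(-3\right) = 12$)
$H{\left(V \right)} = 12 + \frac{16 \left(-2 + V\right)}{V}$ ($H{\left(V \right)} = 12 - - 16 \frac{V - 2}{V} = 12 - - 16 \frac{-2 + V}{V} = 12 - - \frac{16 \left(-2 + V\right)}{V} = 12 + \frac{16 \left(-2 + V\right)}{V}$)
$H{\left(1 \right)} \left(-281\right) = \left(28 - \frac{32}{1}\right) \left(-281\right) = \left(28 - 32\right) \left(-281\right) = \left(-4\right) \left(-281\right) = 1124$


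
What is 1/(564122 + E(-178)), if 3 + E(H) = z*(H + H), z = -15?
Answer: 1/569459 ≈ 1.7561e-6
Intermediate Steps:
E(H) = -3 - 30*H (E(H) = -3 - 15*(H + H) = -3 - 30*H)
1/(564122 + E(-178)) = 1/(564122 + (-3 - 30*(-178))) = 1/(564122 + (-3 + 5340)) = 1/(564122 + 5337) = 1/569459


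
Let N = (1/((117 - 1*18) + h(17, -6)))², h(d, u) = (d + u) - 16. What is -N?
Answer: -1/8836 ≈ -0.00011317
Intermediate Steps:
h(d, u) = -16 + d + u
N = 1/8836 (N = (1/((117 - 1*18) + (-16 + 17 - 6)))² = (1/((117 - 18) - 5))² = (1/(99 - 5))² = (1/94)² = 1/8836 ≈ 0.00011317)
-N = -1*1/8836 = -1/8836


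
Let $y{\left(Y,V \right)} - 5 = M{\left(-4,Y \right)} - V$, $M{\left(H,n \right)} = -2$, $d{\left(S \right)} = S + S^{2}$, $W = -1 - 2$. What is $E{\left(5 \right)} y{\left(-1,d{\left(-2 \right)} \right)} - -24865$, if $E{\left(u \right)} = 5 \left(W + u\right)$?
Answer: $24875$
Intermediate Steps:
$W = -3$ ($W = -1 - 2 = -3$)
$y{\left(Y,V \right)} = 3 - V$ ($y{\left(Y,V \right)} = 5 - \left(2 + V\right) = 3 - V$)
$E{\left(u \right)} = -15 + 5 u$ ($E{\left(u \right)} = 5 \left(-3 + u\right) = -15 + 5 u$)
$E{\left(5 \right)} y{\left(-1,d{\left(-2 \right)} \right)} - -24865 = \left(-15 + 5 \cdot 5\right) \left(3 - - 2 \left(1 - 2\right)\right) - -24865 = \left(-15 + 25\right) \left(3 - \left(-2\right) \left(-1\right)\right) + 24865 = 10 \left(3 - 2\right) + 24865 = 10 \cdot 1 + 24865 = 10 + 24865 = 24875$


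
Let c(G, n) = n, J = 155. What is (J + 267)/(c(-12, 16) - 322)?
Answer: -211/153 ≈ -1.3791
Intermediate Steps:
(J + 267)/(c(-12, 16) - 322) = (155 + 267)/(16 - 322) = 422/(-306) = 422*(-1/306) = -211/153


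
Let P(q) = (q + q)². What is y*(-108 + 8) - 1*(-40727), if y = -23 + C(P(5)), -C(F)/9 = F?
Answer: 133027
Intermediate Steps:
P(q) = 4*q² (P(q) = (2*q)² = 4*q²)
C(F) = -9*F
y = -923 (y = -23 - 36*5² = -23 - 36*25 = -23 - 9*100 = -23 - 900 = -923)
y*(-108 + 8) - 1*(-40727) = -923*(-108 + 8) - 1*(-40727) = -923*(-100) + 40727 = 92300 + 40727 = 133027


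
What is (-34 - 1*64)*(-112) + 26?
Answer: 11002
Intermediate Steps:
(-34 - 1*64)*(-112) + 26 = (-34 - 64)*(-112) + 26 = -98*(-112) + 26 = 10976 + 26 = 11002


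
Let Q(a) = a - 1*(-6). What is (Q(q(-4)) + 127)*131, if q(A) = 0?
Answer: 17423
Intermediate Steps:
Q(a) = 6 + a (Q(a) = a + 6 = 6 + a)
(Q(q(-4)) + 127)*131 = ((6 + 0) + 127)*131 = (6 + 127)*131 = 133*131 = 17423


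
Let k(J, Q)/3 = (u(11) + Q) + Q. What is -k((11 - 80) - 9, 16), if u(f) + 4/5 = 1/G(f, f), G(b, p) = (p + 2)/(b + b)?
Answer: -6414/65 ≈ -98.677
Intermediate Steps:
G(b, p) = (2 + p)/(2*b) (G(b, p) = (2 + p)/((2*b)) = (2 + p)*(1/(2*b)) = (2 + p)/(2*b))
u(f) = -4/5 + 2*f/(2 + f) (u(f) = -4/5 + 1/((2 + f)/(2*f)) = -4/5 + 2*f/(2 + f))
k(J, Q) = 174/65 + 6*Q (k(J, Q) = 3*((2*(-4 + 3*11)/(5*(2 + 11)) + Q) + Q) = 3*(((2/5)*(-4 + 33)/13 + Q) + Q) = 3*(((2/5)*(1/13)*29 + Q) + Q) = 3*((58/65 + Q) + Q) = 3*(58/65 + 2*Q) = 174/65 + 6*Q)
-k((11 - 80) - 9, 16) = -(174/65 + 6*16) = -(174/65 + 96) = -1*6414/65 = -6414/65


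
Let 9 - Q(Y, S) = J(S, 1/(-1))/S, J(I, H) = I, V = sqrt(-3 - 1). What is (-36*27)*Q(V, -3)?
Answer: -7776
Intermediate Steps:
V = 2*I (V = sqrt(-4) = 2*I ≈ 2.0*I)
Q(Y, S) = 8 (Q(Y, S) = 9 - S/S = 9 - 1*1 = 9 - 1 = 8)
(-36*27)*Q(V, -3) = -36*27*8 = -972*8 = -7776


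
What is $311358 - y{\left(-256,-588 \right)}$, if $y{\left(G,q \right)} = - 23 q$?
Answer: $297834$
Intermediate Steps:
$311358 - y{\left(-256,-588 \right)} = 311358 - \left(-23\right) \left(-588\right) = 311358 - 13524 = 297834$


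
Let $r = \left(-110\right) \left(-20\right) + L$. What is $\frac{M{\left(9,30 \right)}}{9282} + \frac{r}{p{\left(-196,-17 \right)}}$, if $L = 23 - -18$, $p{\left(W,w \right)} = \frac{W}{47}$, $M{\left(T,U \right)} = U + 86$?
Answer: $- \frac{69830177}{129948} \approx -537.37$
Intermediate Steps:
$M{\left(T,U \right)} = 86 + U$
$p{\left(W,w \right)} = \frac{W}{47}$ ($p{\left(W,w \right)} = W \frac{1}{47} = \frac{W}{47}$)
$L = 41$ ($L = 23 + 18 = 41$)
$r = 2241$ ($r = \left(-110\right) \left(-20\right) + 41 = 2200 + 41 = 2241$)
$\frac{M{\left(9,30 \right)}}{9282} + \frac{r}{p{\left(-196,-17 \right)}} = \frac{86 + 30}{9282} + \frac{2241}{\frac{1}{47} \left(-196\right)} = 116 \cdot \frac{1}{9282} + \frac{2241}{- \frac{196}{47}} = \frac{58}{4641} + 2241 \left(- \frac{47}{196}\right) = \frac{58}{4641} - \frac{105327}{196} = - \frac{69830177}{129948}$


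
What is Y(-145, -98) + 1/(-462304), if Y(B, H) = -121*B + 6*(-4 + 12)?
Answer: 8133314271/462304 ≈ 17593.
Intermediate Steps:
Y(B, H) = 48 - 121*B (Y(B, H) = -121*B + 6*8 = -121*B + 48 = 48 - 121*B)
Y(-145, -98) + 1/(-462304) = (48 - 121*(-145)) + 1/(-462304) = (48 + 17545) - 1/462304 = 17593 - 1/462304 = 8133314271/462304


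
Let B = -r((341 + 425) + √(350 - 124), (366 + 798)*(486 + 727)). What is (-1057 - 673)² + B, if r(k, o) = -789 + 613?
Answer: 2993076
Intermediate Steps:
r(k, o) = -176
B = 176 (B = -1*(-176) = 176)
(-1057 - 673)² + B = (-1057 - 673)² + 176 = (-1730)² + 176 = 2992900 + 176 = 2993076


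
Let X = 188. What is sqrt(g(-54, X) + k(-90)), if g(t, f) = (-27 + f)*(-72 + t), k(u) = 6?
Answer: 26*I*sqrt(30) ≈ 142.41*I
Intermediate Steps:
g(t, f) = (-72 + t)*(-27 + f)
sqrt(g(-54, X) + k(-90)) = sqrt((1944 - 72*188 - 27*(-54) + 188*(-54)) + 6) = sqrt((1944 - 13536 + 1458 - 10152) + 6) = sqrt(-20286 + 6) = sqrt(-20280) = 26*I*sqrt(30)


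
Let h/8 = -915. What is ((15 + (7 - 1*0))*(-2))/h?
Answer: 11/1830 ≈ 0.0060109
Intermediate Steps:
h = -7320 (h = 8*(-915) = -7320)
((15 + (7 - 1*0))*(-2))/h = ((15 + (7 - 1*0))*(-2))/(-7320) = ((15 + (7 + 0))*(-2))*(-1/7320) = ((15 + 7)*(-2))*(-1/7320) = (22*(-2))*(-1/7320) = -44*(-1/7320) = 11/1830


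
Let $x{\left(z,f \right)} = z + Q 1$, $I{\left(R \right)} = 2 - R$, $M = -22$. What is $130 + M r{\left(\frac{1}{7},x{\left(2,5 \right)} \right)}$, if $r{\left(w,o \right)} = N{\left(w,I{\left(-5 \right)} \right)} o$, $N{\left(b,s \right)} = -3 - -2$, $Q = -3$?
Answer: $108$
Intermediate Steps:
$x{\left(z,f \right)} = -3 + z$ ($x{\left(z,f \right)} = z - 3 = -3 + z$)
$N{\left(b,s \right)} = -1$ ($N{\left(b,s \right)} = -3 + 2 = -1$)
$r{\left(w,o \right)} = - o$
$130 + M r{\left(\frac{1}{7},x{\left(2,5 \right)} \right)} = 130 - 22 \left(- (-3 + 2)\right) = 130 - 22 \left(\left(-1\right) \left(-1\right)\right) = 130 - 22 = 108$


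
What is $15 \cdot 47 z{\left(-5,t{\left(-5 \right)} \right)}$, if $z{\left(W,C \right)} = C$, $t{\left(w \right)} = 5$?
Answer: $3525$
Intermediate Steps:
$15 \cdot 47 z{\left(-5,t{\left(-5 \right)} \right)} = 15 \cdot 47 \cdot 5 = 705 \cdot 5 = 3525$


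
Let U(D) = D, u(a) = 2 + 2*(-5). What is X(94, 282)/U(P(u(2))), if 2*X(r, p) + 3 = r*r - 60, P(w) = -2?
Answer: -8773/4 ≈ -2193.3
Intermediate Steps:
u(a) = -8 (u(a) = 2 - 10 = -8)
X(r, p) = -63/2 + r**2/2 (X(r, p) = -3/2 + (r*r - 60)/2 = -3/2 + (r**2 - 60)/2 = -3/2 + (-60 + r**2)/2 = -3/2 + (-30 + r**2/2) = -63/2 + r**2/2)
X(94, 282)/U(P(u(2))) = (-63/2 + (1/2)*94**2)/(-2) = (-63/2 + (1/2)*8836)*(-1/2) = (-63/2 + 4418)*(-1/2) = (8773/2)*(-1/2) = -8773/4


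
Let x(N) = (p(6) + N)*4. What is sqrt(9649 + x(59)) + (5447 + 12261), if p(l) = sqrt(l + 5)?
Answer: 17708 + sqrt(9885 + 4*sqrt(11)) ≈ 17808.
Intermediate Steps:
p(l) = sqrt(5 + l)
x(N) = 4*N + 4*sqrt(11) (x(N) = (sqrt(5 + 6) + N)*4 = (sqrt(11) + N)*4 = (N + sqrt(11))*4 = 4*N + 4*sqrt(11))
sqrt(9649 + x(59)) + (5447 + 12261) = sqrt(9649 + (4*59 + 4*sqrt(11))) + (5447 + 12261) = sqrt(9649 + (236 + 4*sqrt(11))) + 17708 = sqrt(9885 + 4*sqrt(11)) + 17708 = 17708 + sqrt(9885 + 4*sqrt(11))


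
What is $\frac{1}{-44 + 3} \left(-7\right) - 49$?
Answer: $- \frac{2002}{41} \approx -48.829$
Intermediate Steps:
$\frac{1}{-44 + 3} \left(-7\right) - 49 = \frac{1}{-41} \left(-7\right) - 49 = \left(- \frac{1}{41}\right) \left(-7\right) - 49 = \frac{7}{41} - 49 = - \frac{2002}{41}$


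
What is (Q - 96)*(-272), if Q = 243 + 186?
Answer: -90576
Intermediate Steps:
Q = 429
(Q - 96)*(-272) = (429 - 96)*(-272) = 333*(-272) = -90576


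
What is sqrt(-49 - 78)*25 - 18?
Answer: -18 + 25*I*sqrt(127) ≈ -18.0 + 281.74*I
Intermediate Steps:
sqrt(-49 - 78)*25 - 18 = sqrt(-127)*25 - 18 = (I*sqrt(127))*25 - 18 = 25*I*sqrt(127) - 18 = -18 + 25*I*sqrt(127)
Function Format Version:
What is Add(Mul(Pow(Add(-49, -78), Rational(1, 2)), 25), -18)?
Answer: Add(-18, Mul(25, I, Pow(127, Rational(1, 2)))) ≈ Add(-18.000, Mul(281.74, I))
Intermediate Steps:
Add(Mul(Pow(Add(-49, -78), Rational(1, 2)), 25), -18) = Add(Mul(Pow(-127, Rational(1, 2)), 25), -18) = Add(Mul(Mul(I, Pow(127, Rational(1, 2))), 25), -18) = Add(Mul(25, I, Pow(127, Rational(1, 2))), -18) = Add(-18, Mul(25, I, Pow(127, Rational(1, 2))))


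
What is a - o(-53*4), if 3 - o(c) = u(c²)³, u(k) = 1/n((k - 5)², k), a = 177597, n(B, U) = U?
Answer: 16122910926207492097/90785223184384 ≈ 1.7759e+5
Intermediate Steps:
u(k) = 1/k
o(c) = 3 - 1/c⁶ (o(c) = 3 - (1/(c²))³ = 3 - (c⁻²)³ = 3 - 1/c⁶)
a - o(-53*4) = 177597 - (3 - 1/(-53*4)⁶) = 177597 - (3 - 1/(-212)⁶) = 177597 - (3 - 1*1/90785223184384) = 177597 - (3 - 1/90785223184384) = 177597 - 1*272355669553151/90785223184384 = 177597 - 272355669553151/90785223184384 = 16122910926207492097/90785223184384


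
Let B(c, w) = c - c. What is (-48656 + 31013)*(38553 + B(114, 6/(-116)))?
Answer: -680190579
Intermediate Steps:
B(c, w) = 0
(-48656 + 31013)*(38553 + B(114, 6/(-116))) = (-48656 + 31013)*(38553 + 0) = -17643*38553 = -680190579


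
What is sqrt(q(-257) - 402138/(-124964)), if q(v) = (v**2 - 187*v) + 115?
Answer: sqrt(445939192201510)/62482 ≈ 337.97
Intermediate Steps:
q(v) = 115 + v**2 - 187*v
sqrt(q(-257) - 402138/(-124964)) = sqrt((115 + (-257)**2 - 187*(-257)) - 402138/(-124964)) = sqrt((115 + 66049 + 48059) - 402138*(-1/124964)) = sqrt(114223 + 201069/62482) = sqrt(7137082555/62482) = sqrt(445939192201510)/62482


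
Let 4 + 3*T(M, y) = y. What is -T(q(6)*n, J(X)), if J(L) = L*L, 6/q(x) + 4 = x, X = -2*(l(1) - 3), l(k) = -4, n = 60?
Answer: -64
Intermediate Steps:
X = 14 (X = -2*(-4 - 3) = -2*(-7) = 14)
q(x) = 6/(-4 + x)
J(L) = L²
T(M, y) = -4/3 + y/3
-T(q(6)*n, J(X)) = -(-4/3 + (⅓)*14²) = -(-4/3 + (⅓)*196) = -(-4/3 + 196/3) = -1*64 = -64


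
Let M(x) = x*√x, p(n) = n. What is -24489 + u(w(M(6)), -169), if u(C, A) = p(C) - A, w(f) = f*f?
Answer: -24104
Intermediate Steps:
M(x) = x^(3/2)
w(f) = f²
u(C, A) = C - A
-24489 + u(w(M(6)), -169) = -24489 + ((6^(3/2))² - 1*(-169)) = -24489 + ((6*√6)² + 169) = -24489 + (216 + 169) = -24489 + 385 = -24104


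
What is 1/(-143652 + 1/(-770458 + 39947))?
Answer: -730511/104939366173 ≈ -6.9613e-6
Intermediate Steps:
1/(-143652 + 1/(-770458 + 39947)) = 1/(-143652 + 1/(-730511)) = 1/(-143652 - 1/730511) = 1/(-104939366173/730511) = -730511/104939366173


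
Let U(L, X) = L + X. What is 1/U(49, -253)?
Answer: -1/204 ≈ -0.0049020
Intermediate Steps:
1/U(49, -253) = 1/(49 - 253) = 1/(-204) = -1/204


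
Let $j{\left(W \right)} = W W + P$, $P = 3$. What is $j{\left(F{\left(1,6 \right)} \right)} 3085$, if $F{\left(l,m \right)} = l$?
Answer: $12340$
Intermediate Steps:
$j{\left(W \right)} = 3 + W^{2}$ ($j{\left(W \right)} = W W + 3 = W^{2} + 3 = 3 + W^{2}$)
$j{\left(F{\left(1,6 \right)} \right)} 3085 = \left(3 + 1^{2}\right) 3085 = \left(3 + 1\right) 3085 = 4 \cdot 3085 = 12340$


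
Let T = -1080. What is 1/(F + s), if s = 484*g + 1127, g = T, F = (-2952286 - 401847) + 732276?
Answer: -1/3143450 ≈ -3.1812e-7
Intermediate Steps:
F = -2621857 (F = -3354133 + 732276 = -2621857)
g = -1080
s = -521593 (s = 484*(-1080) + 1127 = -522720 + 1127 = -521593)
1/(F + s) = 1/(-2621857 - 521593) = 1/(-3143450) = -1/3143450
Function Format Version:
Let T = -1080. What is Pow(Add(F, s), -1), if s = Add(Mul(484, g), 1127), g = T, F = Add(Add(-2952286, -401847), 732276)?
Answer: Rational(-1, 3143450) ≈ -3.1812e-7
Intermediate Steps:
F = -2621857 (F = Add(-3354133, 732276) = -2621857)
g = -1080
s = -521593 (s = Add(Mul(484, -1080), 1127) = Add(-522720, 1127) = -521593)
Pow(Add(F, s), -1) = Pow(Add(-2621857, -521593), -1) = Pow(-3143450, -1) = Rational(-1, 3143450)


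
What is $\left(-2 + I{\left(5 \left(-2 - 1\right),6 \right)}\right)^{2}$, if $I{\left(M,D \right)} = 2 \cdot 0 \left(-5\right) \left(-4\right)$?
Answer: $4$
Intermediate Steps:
$I{\left(M,D \right)} = 0$ ($I{\left(M,D \right)} = 2 \cdot 0 \left(-4\right) = 0 \left(-4\right) = 0$)
$\left(-2 + I{\left(5 \left(-2 - 1\right),6 \right)}\right)^{2} = \left(-2 + 0\right)^{2} = \left(-2\right)^{2} = 4$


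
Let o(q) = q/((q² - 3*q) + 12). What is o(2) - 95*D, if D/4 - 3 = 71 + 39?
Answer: -214699/5 ≈ -42940.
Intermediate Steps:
D = 452 (D = 12 + 4*(71 + 39) = 12 + 4*110 = 12 + 440 = 452)
o(q) = q/(12 + q² - 3*q)
o(2) - 95*D = 2/(12 + 2² - 3*2) - 95*452 = 2/(12 + 4 - 6) - 42940 = 2/10 - 42940 = 2*(⅒) - 42940 = ⅕ - 42940 = -214699/5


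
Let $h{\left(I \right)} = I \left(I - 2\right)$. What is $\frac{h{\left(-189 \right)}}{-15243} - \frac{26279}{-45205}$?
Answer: $- \frac{410428166}{229686605} \approx -1.7869$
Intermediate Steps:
$h{\left(I \right)} = I \left(-2 + I\right)$
$\frac{h{\left(-189 \right)}}{-15243} - \frac{26279}{-45205} = \frac{\left(-189\right) \left(-2 - 189\right)}{-15243} - \frac{26279}{-45205} = \left(-189\right) \left(-191\right) \left(- \frac{1}{15243}\right) - - \frac{26279}{45205} = 36099 \left(- \frac{1}{15243}\right) + \frac{26279}{45205} = - \frac{12033}{5081} + \frac{26279}{45205} = - \frac{410428166}{229686605}$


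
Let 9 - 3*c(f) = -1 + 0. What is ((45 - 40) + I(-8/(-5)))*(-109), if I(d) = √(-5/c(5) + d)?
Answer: -545 - 109*√10/10 ≈ -579.47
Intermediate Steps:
c(f) = 10/3 (c(f) = 3 - (-1 + 0)/3 = 3 - ⅓*(-1) = 3 + ⅓ = 10/3)
I(d) = √(-3/2 + d) (I(d) = √(-5/10/3 + d) = √(-5*3/10 + d) = √(-3/2 + d))
((45 - 40) + I(-8/(-5)))*(-109) = ((45 - 40) + √(-6 + 4*(-8/(-5)))/2)*(-109) = (5 + √(-6 + 4*(-8*(-⅕)))/2)*(-109) = (5 + √(-6 + 4*(8/5))/2)*(-109) = (5 + √(-6 + 32/5)/2)*(-109) = (5 + √(⅖)/2)*(-109) = (5 + (√10/5)/2)*(-109) = (5 + √10/10)*(-109) = -545 - 109*√10/10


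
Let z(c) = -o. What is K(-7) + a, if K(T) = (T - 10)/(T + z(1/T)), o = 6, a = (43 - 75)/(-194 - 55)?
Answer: 4649/3237 ≈ 1.4362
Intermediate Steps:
a = 32/249 (a = -32/(-249) = -32*(-1/249) = 32/249 ≈ 0.12851)
z(c) = -6 (z(c) = -1*6 = -6)
K(T) = (-10 + T)/(-6 + T) (K(T) = (T - 10)/(T - 6) = (-10 + T)/(-6 + T))
K(-7) + a = (-10 - 7)/(-6 - 7) + 32/249 = -17/(-13) + 32/249 = -1/13*(-17) + 32/249 = 17/13 + 32/249 = 4649/3237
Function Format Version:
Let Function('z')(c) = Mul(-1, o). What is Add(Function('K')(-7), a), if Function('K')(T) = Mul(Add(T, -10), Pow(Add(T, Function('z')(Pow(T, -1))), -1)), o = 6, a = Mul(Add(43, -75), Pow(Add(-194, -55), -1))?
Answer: Rational(4649, 3237) ≈ 1.4362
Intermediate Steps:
a = Rational(32, 249) (a = Mul(-32, Pow(-249, -1)) = Mul(-32, Rational(-1, 249)) = Rational(32, 249) ≈ 0.12851)
Function('z')(c) = -6 (Function('z')(c) = Mul(-1, 6) = -6)
Function('K')(T) = Mul(Pow(Add(-6, T), -1), Add(-10, T)) (Function('K')(T) = Mul(Add(T, -10), Pow(Add(T, -6), -1)) = Mul(Add(-10, T), Pow(Add(-6, T), -1)) = Mul(Pow(Add(-6, T), -1), Add(-10, T)))
Add(Function('K')(-7), a) = Add(Mul(Pow(Add(-6, -7), -1), Add(-10, -7)), Rational(32, 249)) = Add(Mul(Pow(-13, -1), -17), Rational(32, 249)) = Add(Mul(Rational(-1, 13), -17), Rational(32, 249)) = Add(Rational(17, 13), Rational(32, 249)) = Rational(4649, 3237)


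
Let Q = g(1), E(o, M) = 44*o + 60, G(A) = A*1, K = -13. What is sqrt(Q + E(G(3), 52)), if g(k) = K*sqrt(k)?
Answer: sqrt(179) ≈ 13.379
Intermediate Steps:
G(A) = A
E(o, M) = 60 + 44*o
g(k) = -13*sqrt(k)
Q = -13 (Q = -13*sqrt(1) = -13*1 = -13)
sqrt(Q + E(G(3), 52)) = sqrt(-13 + (60 + 44*3)) = sqrt(-13 + (60 + 132)) = sqrt(-13 + 192) = sqrt(179)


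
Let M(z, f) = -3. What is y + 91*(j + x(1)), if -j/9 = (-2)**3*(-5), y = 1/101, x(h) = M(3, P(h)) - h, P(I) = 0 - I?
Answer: -3345523/101 ≈ -33124.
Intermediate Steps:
P(I) = -I
x(h) = -3 - h
y = 1/101 ≈ 0.0099010
j = -360 (j = -9*(-2)**3*(-5) = -(-72)*(-5) = -9*40 = -360)
y + 91*(j + x(1)) = 1/101 + 91*(-360 + (-3 - 1*1)) = 1/101 + 91*(-360 + (-3 - 1)) = 1/101 + 91*(-360 - 4) = 1/101 + 91*(-364) = 1/101 - 33124 = -3345523/101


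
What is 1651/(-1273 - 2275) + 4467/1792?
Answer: 3222581/1589504 ≈ 2.0274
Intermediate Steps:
1651/(-1273 - 2275) + 4467/1792 = 1651/(-3548) + 4467*(1/1792) = 1651*(-1/3548) + 4467/1792 = -1651/3548 + 4467/1792 = 3222581/1589504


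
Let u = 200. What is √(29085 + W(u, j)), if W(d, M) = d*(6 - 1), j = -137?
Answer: √30085 ≈ 173.45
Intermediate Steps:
W(d, M) = 5*d (W(d, M) = d*5 = 5*d)
√(29085 + W(u, j)) = √(29085 + 5*200) = √(29085 + 1000) = √30085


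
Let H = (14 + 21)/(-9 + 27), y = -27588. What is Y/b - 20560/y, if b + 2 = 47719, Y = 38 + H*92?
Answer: 740283788/987312447 ≈ 0.74980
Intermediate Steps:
H = 35/18 ≈ 1.9444
Y = 1952/9 (Y = 38 + (35/18)*92 = 38 + 1610/9 = 1952/9 ≈ 216.89)
b = 47717 (b = -2 + 47719 = 47717)
Y/b - 20560/y = (1952/9)/47717 - 20560/(-27588) = (1952/9)*(1/47717) - 20560*(-1/27588) = 1952/429453 + 5140/6897 = 740283788/987312447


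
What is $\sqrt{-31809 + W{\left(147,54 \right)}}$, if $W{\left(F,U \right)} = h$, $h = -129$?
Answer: $i \sqrt{31938} \approx 178.71 i$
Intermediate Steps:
$W{\left(F,U \right)} = -129$
$\sqrt{-31809 + W{\left(147,54 \right)}} = \sqrt{-31809 - 129} = \sqrt{-31938} = i \sqrt{31938}$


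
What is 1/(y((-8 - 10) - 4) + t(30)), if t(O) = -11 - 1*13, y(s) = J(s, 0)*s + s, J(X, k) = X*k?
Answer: -1/46 ≈ -0.021739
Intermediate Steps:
y(s) = s (y(s) = (s*0)*s + s = 0*s + s = 0 + s = s)
t(O) = -24 (t(O) = -11 - 13 = -24)
1/(y((-8 - 10) - 4) + t(30)) = 1/(((-8 - 10) - 4) - 24) = 1/((-18 - 4) - 24) = 1/(-22 - 24) = 1/(-46) = -1/46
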